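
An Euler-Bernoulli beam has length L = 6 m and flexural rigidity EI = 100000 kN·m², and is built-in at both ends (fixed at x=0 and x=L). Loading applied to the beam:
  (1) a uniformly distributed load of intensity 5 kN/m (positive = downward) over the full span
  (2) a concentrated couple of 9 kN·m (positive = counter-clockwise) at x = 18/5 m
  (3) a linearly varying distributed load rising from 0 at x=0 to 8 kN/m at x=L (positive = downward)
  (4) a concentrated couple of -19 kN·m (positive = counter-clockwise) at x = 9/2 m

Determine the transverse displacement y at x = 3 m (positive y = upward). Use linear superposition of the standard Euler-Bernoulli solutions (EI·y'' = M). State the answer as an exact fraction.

y(3) = -9171/40000000 m

Load 1 — uniform load w=5 kN/m over full span:
  y_1 = -wx²(L-x)²/(24EI) = -5·3²·(6-3)²/(24·100000) = -27/160000 m
Load 2 — applied couple M₀=9 kN·m at a=18/5 m (b=L-a=12/5):
  y_2 = (R_Ax³/6 - M_Ax²/2)/EI  [x≤a] with R_A=54/25, M_A=72/25 = ((54/25)·3³/6 - (72/25)·3²/2)/100000 = -81/2500000 m
Load 3 — triangular load w₀=8 kN/m (0→w₀ over full span):
  y_3 = -w₀x²(L-x)²(x+2L)/(120LEI) = -8·3²·(6-3)²·(3+2·6)/(120·6·100000) = -27/200000 m
Load 4 — applied couple M₀=-19 kN·m at a=9/2 m (b=L-a=3/2):
  y_4 = (R_Ax³/6 - M_Ax²/2)/EI  [x≤a] with R_A=-57/16, M_A=-95/16 = ((-57/16)·3³/6 - (-95/16)·3²/2)/100000 = 171/1600000 m
Superposition: y = Σ y_i = -9171/40000000 m ≈ -0.000229 m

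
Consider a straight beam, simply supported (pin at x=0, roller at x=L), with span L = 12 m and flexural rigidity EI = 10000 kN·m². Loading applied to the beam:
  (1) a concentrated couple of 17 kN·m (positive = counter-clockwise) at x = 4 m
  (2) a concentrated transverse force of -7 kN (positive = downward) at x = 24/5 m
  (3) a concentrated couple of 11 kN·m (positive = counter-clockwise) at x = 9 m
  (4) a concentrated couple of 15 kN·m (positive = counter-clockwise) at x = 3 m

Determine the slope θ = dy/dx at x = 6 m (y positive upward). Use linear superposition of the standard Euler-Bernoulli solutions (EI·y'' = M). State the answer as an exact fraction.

θ(6) = -9697/15000000 rad

Load 1 — applied couple M₀=17 kN·m at a=4 m (b=L-a=8):
  θ_1 = (M₀x²/(2L)-M₀(x-a)+C₁)/EI  [x>a] with C₁=M₀(3b²-L²)/(6L)=34/3 = (17·6²/(2·12)-17·(6-4)+(34/3))/10000 = 17/60000 rad
Load 2 — point force P=-7 kN at a=24/5 m (b=L-a=36/5):
  θ_2 = -Pa(2L²-6Lx+3x²+a²)/(6LEI)  [x>a] = -(-7)·(24/5)·(2·12²-6·12·6+3·6²+(24/5)²)/(6·12·10000) = -189/312500 rad
Load 3 — applied couple M₀=11 kN·m at a=9 m (b=L-a=3):
  θ_3 = (M₀x²/(2L)+C₁)/EI  [x≤a] with C₁=M₀(3b²-L²)/(6L)=-143/8 = (11·6²/(2·12)+(-143/8))/10000 = -11/80000 rad
Load 4 — applied couple M₀=15 kN·m at a=3 m (b=L-a=9):
  θ_4 = (M₀x²/(2L)-M₀(x-a)+C₁)/EI  [x>a] with C₁=M₀(3b²-L²)/(6L)=165/8 = (15·6²/(2·12)-15·(6-3)+(165/8))/10000 = -3/16000 rad
Superposition: θ = Σ θ_i = -9697/15000000 rad ≈ -0.000646 rad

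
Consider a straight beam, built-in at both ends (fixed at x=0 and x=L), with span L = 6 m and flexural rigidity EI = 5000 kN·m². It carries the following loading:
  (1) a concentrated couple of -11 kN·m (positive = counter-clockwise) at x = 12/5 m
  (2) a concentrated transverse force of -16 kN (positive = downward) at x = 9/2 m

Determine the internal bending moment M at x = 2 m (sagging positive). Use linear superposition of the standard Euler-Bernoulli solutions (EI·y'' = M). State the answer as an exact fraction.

M(2) = -223/50 kN·m

Load 1 — applied couple M₀=-11 kN·m at a=12/5 m (b=L-a=18/5):
  M_1 = R_Ax - M_A  [x≤a] with R_A=-66/25, M_A=-33/25 = (-66/25)·2 - (-33/25) = -99/25 kN·m
Load 2 — point force P=-16 kN at a=9/2 m (b=L-a=3/2):
  M_2 = Pb²(3a+b)x/L³ - Pab²/L²  [x≤a] = (-16)·(3/2)²·(3·(9/2)+(3/2))·2/6³ - (-16)·(9/2)·(3/2)²/6² = -1/2 kN·m
Superposition: M = Σ M_i = -223/50 kN·m ≈ -4.460000 kN·m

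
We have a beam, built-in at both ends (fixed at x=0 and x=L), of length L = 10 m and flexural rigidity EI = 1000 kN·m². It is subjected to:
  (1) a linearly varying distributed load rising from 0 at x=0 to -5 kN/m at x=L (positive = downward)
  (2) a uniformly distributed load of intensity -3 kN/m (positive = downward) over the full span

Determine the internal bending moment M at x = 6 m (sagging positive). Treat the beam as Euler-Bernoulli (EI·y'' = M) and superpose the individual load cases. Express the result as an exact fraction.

M(6) = -64/3 kN·m

Load 1 — triangular load w₀=-5 kN/m (0→w₀ over full span):
  M_1 = 3w₀Lx/20 - w₀L²/30 - w₀x³/(6L) = 3·(-5)·10·6/20 - (-5)·10²/30 - (-5)·6³/(6·10) = -31/3 kN·m
Load 2 — uniform load w=-3 kN/m over full span:
  M_2 = wLx/2 - wL²/12 - wx²/2 = (-3)·10·6/2 - (-3)·10²/12 - (-3)·6²/2 = -11 kN·m
Superposition: M = Σ M_i = -64/3 kN·m ≈ -21.333333 kN·m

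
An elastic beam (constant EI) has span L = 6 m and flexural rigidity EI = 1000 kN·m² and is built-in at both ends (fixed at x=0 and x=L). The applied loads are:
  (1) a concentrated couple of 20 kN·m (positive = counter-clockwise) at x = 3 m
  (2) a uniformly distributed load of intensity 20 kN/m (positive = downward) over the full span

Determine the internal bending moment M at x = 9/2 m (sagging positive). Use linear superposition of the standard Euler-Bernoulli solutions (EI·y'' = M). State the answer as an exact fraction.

M(9/2) = 5 kN·m

Load 1 — applied couple M₀=20 kN·m at a=3 m (b=L-a=3):
  M_1 = R_Ax - M_A - M₀  [x>a] with R_A=5, M_A=5 = 5·(9/2) - 5 - 20 = -5/2 kN·m
Load 2 — uniform load w=20 kN/m over full span:
  M_2 = wLx/2 - wL²/12 - wx²/2 = 20·6·(9/2)/2 - 20·6²/12 - 20·(9/2)²/2 = 15/2 kN·m
Superposition: M = Σ M_i = 5 kN·m ≈ 5.000000 kN·m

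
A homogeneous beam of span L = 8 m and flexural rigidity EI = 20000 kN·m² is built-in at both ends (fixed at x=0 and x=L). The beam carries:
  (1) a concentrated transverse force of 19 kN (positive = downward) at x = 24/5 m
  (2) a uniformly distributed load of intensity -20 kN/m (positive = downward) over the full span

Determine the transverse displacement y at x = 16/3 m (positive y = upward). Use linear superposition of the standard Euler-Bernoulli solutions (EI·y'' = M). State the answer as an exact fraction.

Load 1 — point force P=19 kN at a=24/5 m (b=L-a=16/5):
  y_1 = -Pa²(L-x)²(3bL-(3b+a)(L-x))/(6L³EI)  [x>a] = -19·(24/5)²·(8-(16/3))²·(3·(16/5)·8-(3·(16/5)+(24/5))·(8-(16/3)))/(6·8³·20000) = -152/78125 m
Load 2 — uniform load w=-20 kN/m over full span:
  y_2 = -wx²(L-x)²/(24EI) = -(-20)·(16/3)²·(8-(16/3))²/(24·20000) = 256/30375 m
Superposition: y = Σ y_i = 123064/18984375 m ≈ 0.006482 m

y(16/3) = 123064/18984375 m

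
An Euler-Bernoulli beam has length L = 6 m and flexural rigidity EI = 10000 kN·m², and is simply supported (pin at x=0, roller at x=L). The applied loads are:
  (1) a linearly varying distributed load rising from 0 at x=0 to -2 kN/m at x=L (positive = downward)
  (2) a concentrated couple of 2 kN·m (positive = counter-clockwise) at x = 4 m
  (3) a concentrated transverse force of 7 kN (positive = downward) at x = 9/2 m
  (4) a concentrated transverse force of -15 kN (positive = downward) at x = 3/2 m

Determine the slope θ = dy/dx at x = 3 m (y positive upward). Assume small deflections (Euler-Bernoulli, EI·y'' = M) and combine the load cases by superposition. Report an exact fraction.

Load 1 — triangular load w₀=-2 kN/m (0→w₀ over full span):
  θ_1 = -w₀(7L⁴-30L²x²+15x⁴)/(360LEI) = -(-2)·(7·6⁴-30·6²·3²+15·3⁴)/(360·6·10000) = 21/400000 rad
Load 2 — applied couple M₀=2 kN·m at a=4 m (b=L-a=2):
  θ_2 = (M₀x²/(2L)+C₁)/EI  [x≤a] with C₁=M₀(3b²-L²)/(6L)=-4/3 = (2·3²/(2·6)+(-4/3))/10000 = 1/60000 rad
Load 3 — point force P=7 kN at a=9/2 m (b=L-a=3/2):
  θ_3 = -Pb(L²-b²-3x²)/(6LEI)  [x≤a] = -7·(3/2)·(6²-(3/2)²-3·3²)/(6·6·10000) = -63/320000 rad
Load 4 — point force P=-15 kN at a=3/2 m (b=L-a=9/2):
  θ_4 = -Pa(2L²-6Lx+3x²+a²)/(6LEI)  [x>a] = -(-15)·(3/2)·(2·6²-6·6·3+3·3²+(3/2)²)/(6·6·10000) = -27/64000 rad
Superposition: θ = Σ θ_i = -1319/2400000 rad ≈ -0.000550 rad

θ(3) = -1319/2400000 rad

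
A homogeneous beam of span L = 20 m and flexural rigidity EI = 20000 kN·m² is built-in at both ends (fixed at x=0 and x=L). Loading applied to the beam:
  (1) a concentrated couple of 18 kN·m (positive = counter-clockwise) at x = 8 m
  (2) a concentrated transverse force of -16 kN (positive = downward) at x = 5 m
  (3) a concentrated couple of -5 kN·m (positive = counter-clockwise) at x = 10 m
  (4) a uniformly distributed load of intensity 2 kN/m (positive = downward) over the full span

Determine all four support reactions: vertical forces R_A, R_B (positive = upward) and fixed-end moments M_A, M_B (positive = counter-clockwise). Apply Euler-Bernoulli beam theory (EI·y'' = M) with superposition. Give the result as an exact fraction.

R_A = 7421/1000 kN, M_A = 6773/300 kN·m, R_B = 16579/1000 kN, M_B = -14147/300 kN·m

Load 1 — applied couple M₀=18 kN·m at a=8 m (b=L-a=12):
  R_A = 6M₀ab/L³ = 6·18·8·12/20³ = 162/125 kN
  M_A = M₀b(2a-b)/L² = 18·12·(2·8-12)/20² = 54/25 kN·m
  R_B = -6M₀ab/L³ = -6·18·8·12/20³ = -162/125 kN
  M_B = M₀a(2b-a)/L² = 18·8·(2·12-8)/20² = 144/25 kN·m
Load 2 — point force P=-16 kN at a=5 m (b=L-a=15):
  R_A = Pb²(3a+b)/L³ = (-16)·15²·(3·5+15)/20³ = -27/2 kN
  M_A = Pab²/L² = (-16)·5·15²/20² = -45 kN·m
  R_B = Pa²(a+3b)/L³ = (-16)·5²·(5+3·15)/20³ = -5/2 kN
  M_B = -Pa²b/L² = -(-16)·5²·15/20² = 15 kN·m
Load 3 — applied couple M₀=-5 kN·m at a=10 m (b=L-a=10):
  R_A = 6M₀ab/L³ = 6·(-5)·10·10/20³ = -3/8 kN
  M_A = M₀b(2a-b)/L² = (-5)·10·(2·10-10)/20² = -5/4 kN·m
  R_B = -6M₀ab/L³ = -6·(-5)·10·10/20³ = 3/8 kN
  M_B = M₀a(2b-a)/L² = (-5)·10·(2·10-10)/20² = -5/4 kN·m
Load 4 — uniform load w=2 kN/m over full span:
  R_A = wL/2 = 2·20/2 = 20 kN
  M_A = wL²/12 = 2·20²/12 = 200/3 kN·m
  R_B = wL/2 = 2·20/2 = 20 kN
  M_B = -wL²/12 = -2·20²/12 = -200/3 kN·m
Superposition: R_A = 7421/1000 kN, M_A = 6773/300 kN·m, R_B = 16579/1000 kN, M_B = -14147/300 kN·m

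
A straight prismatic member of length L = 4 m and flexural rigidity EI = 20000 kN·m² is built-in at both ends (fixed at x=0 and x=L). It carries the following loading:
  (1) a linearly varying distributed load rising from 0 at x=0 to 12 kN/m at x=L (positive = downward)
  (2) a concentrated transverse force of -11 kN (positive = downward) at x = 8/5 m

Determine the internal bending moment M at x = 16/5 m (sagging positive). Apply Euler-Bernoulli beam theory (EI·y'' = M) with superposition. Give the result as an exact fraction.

Load 1 — triangular load w₀=12 kN/m (0→w₀ over full span):
  M_1 = 3w₀Lx/20 - w₀L²/30 - w₀x³/(6L) = 3·12·4·(16/5)/20 - 12·4²/30 - 12·(16/5)³/(6·4) = 32/125 kN·m
Load 2 — point force P=-11 kN at a=8/5 m (b=L-a=12/5):
  M_2 = Pa²(a+3b)(L-x)/L³ - Pa²b/L²  [x>a] = (-11)·(8/5)²·((8/5)+3·(12/5))·(4-(16/5))/4³ - (-11)·(8/5)²·(12/5)/4² = 704/625 kN·m
Superposition: M = Σ M_i = 864/625 kN·m ≈ 1.382400 kN·m

M(16/5) = 864/625 kN·m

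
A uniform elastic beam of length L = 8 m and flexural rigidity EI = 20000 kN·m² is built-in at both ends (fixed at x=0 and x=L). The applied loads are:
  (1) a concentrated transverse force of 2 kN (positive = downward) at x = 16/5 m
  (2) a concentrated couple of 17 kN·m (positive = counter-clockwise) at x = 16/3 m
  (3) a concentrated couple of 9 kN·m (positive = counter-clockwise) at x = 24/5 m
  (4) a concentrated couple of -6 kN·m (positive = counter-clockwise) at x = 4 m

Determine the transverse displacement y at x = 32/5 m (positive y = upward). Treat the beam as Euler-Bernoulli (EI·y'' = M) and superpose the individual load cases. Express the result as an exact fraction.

Load 1 — point force P=2 kN at a=16/5 m (b=L-a=24/5):
  y_1 = -Pa²(L-x)²(3bL-(3b+a)(L-x))/(6L³EI)  [x>a] = -2·(16/5)²·(8-(32/5))²·(3·(24/5)·8-(3·(24/5)+(16/5))·(8-(32/5)))/(6·8³·20000) = -2176/29296875 m
Load 2 — applied couple M₀=17 kN·m at a=16/3 m (b=L-a=8/3):
  y_2 = (R_Ax³/6 - M_Ax²/2 - M₀(x-a)²/2)/EI  [x>a] with R_A=17/6, M_A=17/3 = ((17/6)·(32/5)³/6 - (17/3)·(32/5)²/2 - 17·((32/5)-(16/3))²/2)/20000 = -68/703125 m
Load 3 — applied couple M₀=9 kN·m at a=24/5 m (b=L-a=16/5):
  y_3 = (R_Ax³/6 - M_Ax²/2 - M₀(x-a)²/2)/EI  [x>a] with R_A=81/50, M_A=72/25 = ((81/50)·(32/5)³/6 - (72/25)·(32/5)²/2 - 9·((32/5)-(24/5))²/2)/20000 = 27/1953125 m
Load 4 — applied couple M₀=-6 kN·m at a=4 m (b=L-a=4):
  y_4 = (R_Ax³/6 - M_Ax²/2 - M₀(x-a)²/2)/EI  [x>a] with R_A=-9/8, M_A=-3/2 = ((-9/8)·(32/5)³/6 - (-3/2)·(32/5)²/2 - (-6)·((32/5)-4)²/2)/20000 = -9/156250 m
Superposition: y = Σ y_i = -37751/175781250 m ≈ -0.000215 m

y(32/5) = -37751/175781250 m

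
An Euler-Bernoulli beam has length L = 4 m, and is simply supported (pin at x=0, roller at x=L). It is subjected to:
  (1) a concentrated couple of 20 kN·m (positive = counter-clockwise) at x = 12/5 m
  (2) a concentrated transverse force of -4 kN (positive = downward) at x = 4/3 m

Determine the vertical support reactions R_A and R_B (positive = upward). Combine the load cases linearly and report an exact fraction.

R_A = 7/3 kN, R_B = -19/3 kN

Load 1 — applied couple M₀=20 kN·m at a=12/5 m (b=L-a=8/5):
  R_A = M₀/L = 20/4 = 5 kN
  R_B = -M₀/L = -20/4 = -5 kN
Load 2 — point force P=-4 kN at a=4/3 m (b=L-a=8/3):
  R_A = Pb/L = (-4)·(8/3)/4 = -8/3 kN
  R_B = Pa/L = (-4)·(4/3)/4 = -4/3 kN
Superposition: R_A = 7/3 kN, R_B = -19/3 kN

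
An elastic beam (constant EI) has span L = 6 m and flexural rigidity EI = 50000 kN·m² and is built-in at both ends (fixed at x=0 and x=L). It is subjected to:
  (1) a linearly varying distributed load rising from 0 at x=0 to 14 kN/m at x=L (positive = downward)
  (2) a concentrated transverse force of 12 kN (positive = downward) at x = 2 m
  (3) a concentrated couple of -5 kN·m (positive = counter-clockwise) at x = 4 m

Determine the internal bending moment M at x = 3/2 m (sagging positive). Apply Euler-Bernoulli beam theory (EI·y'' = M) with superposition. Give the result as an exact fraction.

Load 1 — triangular load w₀=14 kN/m (0→w₀ over full span):
  M_1 = 3w₀Lx/20 - w₀L²/30 - w₀x³/(6L) = 3·14·6·(3/2)/20 - 14·6²/30 - 14·(3/2)³/(6·6) = 63/80 kN·m
Load 2 — point force P=12 kN at a=2 m (b=L-a=4):
  M_2 = Pb²(3a+b)x/L³ - Pab²/L²  [x≤a] = 12·4²·(3·2+4)·(3/2)/6³ - 12·2·4²/6² = 8/3 kN·m
Load 3 — applied couple M₀=-5 kN·m at a=4 m (b=L-a=2):
  M_3 = R_Ax - M_A  [x≤a] with R_A=-10/9, M_A=-5/3 = (-10/9)·(3/2) - (-5/3) = 0 kN·m
Superposition: M = Σ M_i = 829/240 kN·m ≈ 3.454167 kN·m

M(3/2) = 829/240 kN·m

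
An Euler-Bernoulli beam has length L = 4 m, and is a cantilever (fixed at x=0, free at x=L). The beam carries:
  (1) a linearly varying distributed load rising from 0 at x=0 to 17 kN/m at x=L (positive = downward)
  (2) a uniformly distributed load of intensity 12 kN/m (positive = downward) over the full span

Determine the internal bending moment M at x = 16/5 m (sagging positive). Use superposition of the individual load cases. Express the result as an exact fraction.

Load 1 — triangular load w₀=17 kN/m (0→w₀ over full span):
  M_1 = w₀Lx/2 - w₀L²/3 - w₀x³/(6L) = 17·4·(16/5)/2 - 17·4²/3 - 17·(16/5)³/(6·4) = -1904/375 kN·m
Load 2 — uniform load w=12 kN/m over full span:
  M_2 = -w(L-x)²/2 = -12·(4-(16/5))²/2 = -96/25 kN·m
Superposition: M = Σ M_i = -3344/375 kN·m ≈ -8.917333 kN·m

M(16/5) = -3344/375 kN·m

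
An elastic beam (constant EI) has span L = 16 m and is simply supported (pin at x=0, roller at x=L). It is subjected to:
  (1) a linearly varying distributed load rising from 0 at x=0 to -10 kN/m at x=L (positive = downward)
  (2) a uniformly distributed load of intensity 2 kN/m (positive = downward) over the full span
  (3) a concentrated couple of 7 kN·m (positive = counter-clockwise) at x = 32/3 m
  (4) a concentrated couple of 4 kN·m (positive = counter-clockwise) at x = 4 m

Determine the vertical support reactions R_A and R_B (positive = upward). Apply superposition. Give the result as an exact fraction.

Load 1 — triangular load w₀=-10 kN/m (0→w₀ over full span):
  R_A = w₀L/6 = (-10)·16/6 = -80/3 kN
  R_B = w₀L/3 = (-10)·16/3 = -160/3 kN
Load 2 — uniform load w=2 kN/m over full span:
  R_A = wL/2 = 2·16/2 = 16 kN
  R_B = wL/2 = 2·16/2 = 16 kN
Load 3 — applied couple M₀=7 kN·m at a=32/3 m (b=L-a=16/3):
  R_A = M₀/L = 7/16 kN
  R_B = -M₀/L = -7/16 kN
Load 4 — applied couple M₀=4 kN·m at a=4 m (b=L-a=12):
  R_A = M₀/L = 4/16 = 1/4 kN
  R_B = -M₀/L = -4/16 = -1/4 kN
Superposition: R_A = -479/48 kN, R_B = -1825/48 kN

R_A = -479/48 kN, R_B = -1825/48 kN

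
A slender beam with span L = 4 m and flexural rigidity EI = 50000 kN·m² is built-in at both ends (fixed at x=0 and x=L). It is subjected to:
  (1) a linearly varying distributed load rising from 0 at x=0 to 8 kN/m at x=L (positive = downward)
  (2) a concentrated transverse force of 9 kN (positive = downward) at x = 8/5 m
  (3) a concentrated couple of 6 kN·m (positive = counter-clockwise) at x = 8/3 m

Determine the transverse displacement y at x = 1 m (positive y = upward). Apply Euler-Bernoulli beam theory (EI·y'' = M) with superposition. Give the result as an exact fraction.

Load 1 — triangular load w₀=8 kN/m (0→w₀ over full span):
  y_1 = -w₀x²(L-x)²(x+2L)/(120LEI) = -8·1²·(4-1)²·(1+2·4)/(120·4·50000) = -27/1000000 m
Load 2 — point force P=9 kN at a=8/5 m (b=L-a=12/5):
  y_2 = -Pb²x²(3aL-(3a+b)x)/(6L³EI)  [x≤a] = -9·(12/5)²·1²·(3·(8/5)·4-(3·(8/5)+(12/5))·1)/(6·4³·50000) = -81/2500000 m
Load 3 — applied couple M₀=6 kN·m at a=8/3 m (b=L-a=4/3):
  y_3 = (R_Ax³/6 - M_Ax²/2)/EI  [x≤a] with R_A=2, M_A=2 = (2·1³/6 - 2·1²/2)/50000 = -1/75000 m
Superposition: y = Σ y_i = -1091/15000000 m ≈ -0.000073 m

y(1) = -1091/15000000 m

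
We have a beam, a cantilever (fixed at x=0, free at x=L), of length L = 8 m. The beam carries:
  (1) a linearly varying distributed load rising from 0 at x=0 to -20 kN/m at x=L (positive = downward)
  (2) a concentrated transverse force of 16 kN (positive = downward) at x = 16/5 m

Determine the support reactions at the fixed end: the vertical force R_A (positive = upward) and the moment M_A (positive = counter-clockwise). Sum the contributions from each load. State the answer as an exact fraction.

R_A = -64 kN, M_A = -5632/15 kN·m

Load 1 — triangular load w₀=-20 kN/m (0→w₀ over full span):
  R_A = w₀L/2 = (-20)·8/2 = -80 kN
  M_A = w₀L²/3 = (-20)·8²/3 = -1280/3 kN·m
Load 2 — point force P=16 kN at a=16/5 m (b=L-a=24/5):
  R_A = P = 16 kN
  M_A = Pa = 16·(16/5) = 256/5 kN·m
Superposition: R_A = -64 kN, M_A = -5632/15 kN·m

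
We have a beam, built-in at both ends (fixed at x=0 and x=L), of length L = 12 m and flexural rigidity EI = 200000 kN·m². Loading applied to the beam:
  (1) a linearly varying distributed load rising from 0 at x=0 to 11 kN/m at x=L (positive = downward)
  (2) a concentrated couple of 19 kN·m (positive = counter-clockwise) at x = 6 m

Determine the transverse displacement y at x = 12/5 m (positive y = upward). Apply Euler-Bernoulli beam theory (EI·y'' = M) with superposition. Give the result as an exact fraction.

Load 1 — triangular load w₀=11 kN/m (0→w₀ over full span):
  y_1 = -w₀x²(L-x)²(x+2L)/(120LEI) = -11·(12/5)²·(12-(12/5))²·((12/5)+2·12)/(120·12·200000) = -26136/48828125 m
Load 2 — applied couple M₀=19 kN·m at a=6 m (b=L-a=6):
  y_2 = (R_Ax³/6 - M_Ax²/2)/EI  [x≤a] with R_A=19/8, M_A=19/4 = ((19/8)·(12/5)³/6 - (19/4)·(12/5)²/2)/200000 = -513/12500000 m
Superposition: y = Σ y_i = -900477/1562500000 m ≈ -0.000576 m

y(12/5) = -900477/1562500000 m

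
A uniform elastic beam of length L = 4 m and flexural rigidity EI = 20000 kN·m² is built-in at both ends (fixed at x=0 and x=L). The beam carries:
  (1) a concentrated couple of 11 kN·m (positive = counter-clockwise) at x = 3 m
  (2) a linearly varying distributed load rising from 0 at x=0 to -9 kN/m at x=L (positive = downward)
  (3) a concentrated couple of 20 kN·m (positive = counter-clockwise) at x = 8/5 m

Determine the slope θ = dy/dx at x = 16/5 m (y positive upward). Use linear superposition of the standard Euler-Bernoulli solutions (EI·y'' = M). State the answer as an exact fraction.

Load 1 — applied couple M₀=11 kN·m at a=3 m (b=L-a=1):
  θ_1 = (R_Ax²/2 - M_Ax - M₀(x-a))/EI  [x>a] with R_A=99/32, M_A=55/16 = ((99/32)·(16/5)²/2 - (55/16)·(16/5) - 11·((16/5)-3))/20000 = 33/250000 rad
Load 2 — triangular load w₀=-9 kN/m (0→w₀ over full span):
  θ_2 = -w₀(2x(L-x)(L-2x)(x+2L)+x²(L-x)²)/(120LEI) = -(-9)·(2·(16/5)·(4-(16/5))·(4-2·(16/5))·((16/5)+2·4)+(16/5)²·(4-(16/5))²)/(120·4·20000) = -48/390625 rad
Load 3 — applied couple M₀=20 kN·m at a=8/5 m (b=L-a=12/5):
  θ_3 = (R_Ax²/2 - M_Ax - M₀(x-a))/EI  [x>a] with R_A=36/5, M_A=12/5 = ((36/5)·(16/5)²/2 - (12/5)·(16/5) - 20·((16/5)-(8/5)))/20000 = -11/78125 rad
Superposition: θ = Σ θ_i = -823/6250000 rad ≈ -0.000132 rad

θ(16/5) = -823/6250000 rad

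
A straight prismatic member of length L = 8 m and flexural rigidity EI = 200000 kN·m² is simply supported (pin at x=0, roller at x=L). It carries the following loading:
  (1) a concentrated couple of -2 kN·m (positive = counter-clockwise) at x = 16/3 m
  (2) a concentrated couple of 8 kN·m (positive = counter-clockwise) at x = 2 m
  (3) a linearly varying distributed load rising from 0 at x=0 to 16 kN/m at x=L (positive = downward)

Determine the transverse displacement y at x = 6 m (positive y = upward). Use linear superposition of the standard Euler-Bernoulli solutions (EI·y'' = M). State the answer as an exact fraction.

Load 1 — applied couple M₀=-2 kN·m at a=16/3 m (b=L-a=8/3):
  y_1 = (M₀x³/(6L)-M₀(x-a)²/2+C₁x)/EI  [x>a] with C₁=M₀(3b²-L²)/(6L)=16/9 = ((-2)·6³/(6·8)-(-2)·(6-(16/3))²/2+(16/9)·6)/200000 = 19/1800000 m
Load 2 — applied couple M₀=8 kN·m at a=2 m (b=L-a=6):
  y_2 = (M₀x³/(6L)-M₀(x-a)²/2+C₁x)/EI  [x>a] with C₁=M₀(3b²-L²)/(6L)=22/3 = (8·6³/(6·8)-8·(6-2)²/2+(22/3)·6)/200000 = 1/12500 m
Load 3 — triangular load w₀=16 kN/m (0→w₀ over full span):
  y_3 = -w₀x(7L⁴-10L²x²+3x⁴)/(360LEI) = -16·6·(7·8⁴-10·8²·6²+3·6⁴)/(360·8·200000) = -119/75000 m
Superposition: y = Σ y_i = -2693/1800000 m ≈ -0.001496 m

y(6) = -2693/1800000 m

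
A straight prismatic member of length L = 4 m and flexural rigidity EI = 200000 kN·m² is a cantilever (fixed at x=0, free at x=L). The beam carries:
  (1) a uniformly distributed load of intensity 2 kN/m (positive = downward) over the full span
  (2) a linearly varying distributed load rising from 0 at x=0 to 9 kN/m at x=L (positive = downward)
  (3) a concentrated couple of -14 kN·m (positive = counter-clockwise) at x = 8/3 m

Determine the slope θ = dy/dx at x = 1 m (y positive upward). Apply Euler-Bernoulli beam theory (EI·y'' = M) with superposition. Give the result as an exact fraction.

θ(1) = -6281/19200000 rad

Load 1 — uniform load w=2 kN/m over full span:
  θ_1 = -wx(x²-3Lx+3L²)/(6EI) = -2·1·(1²-3·4·1+3·4²)/(6·200000) = -37/600000 rad
Load 2 — triangular load w₀=9 kN/m (0→w₀ over full span):
  θ_2 = (w₀Lx²/4-w₀L²x/3-w₀x⁴/(24L))/EI = (9·4·1²/4-9·4²·1/3-9·1⁴/(24·4))/200000 = -1251/6400000 rad
Load 3 — applied couple M₀=-14 kN·m at a=8/3 m (b=L-a=4/3):
  θ_3 = M₀x/EI  [x≤a] = (-14)·1/200000 = -7/100000 rad
Superposition: θ = Σ θ_i = -6281/19200000 rad ≈ -0.000327 rad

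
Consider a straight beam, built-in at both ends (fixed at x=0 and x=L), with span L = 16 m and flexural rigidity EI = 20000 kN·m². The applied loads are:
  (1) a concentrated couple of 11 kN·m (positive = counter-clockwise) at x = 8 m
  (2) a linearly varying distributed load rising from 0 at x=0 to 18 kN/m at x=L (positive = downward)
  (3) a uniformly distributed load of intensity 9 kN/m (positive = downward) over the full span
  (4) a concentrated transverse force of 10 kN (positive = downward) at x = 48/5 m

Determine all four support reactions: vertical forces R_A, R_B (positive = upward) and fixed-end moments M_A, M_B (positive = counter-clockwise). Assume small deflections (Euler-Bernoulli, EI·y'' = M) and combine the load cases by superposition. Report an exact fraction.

R_A = 95801/800 kN, M_A = 36371/100 kN·m, R_B = 142599/800 kN, M_B = -44269/100 kN·m

Load 1 — applied couple M₀=11 kN·m at a=8 m (b=L-a=8):
  R_A = 6M₀ab/L³ = 6·11·8·8/16³ = 33/32 kN
  M_A = M₀b(2a-b)/L² = 11·8·(2·8-8)/16² = 11/4 kN·m
  R_B = -6M₀ab/L³ = -6·11·8·8/16³ = -33/32 kN
  M_B = M₀a(2b-a)/L² = 11·8·(2·8-8)/16² = 11/4 kN·m
Load 2 — triangular load w₀=18 kN/m (0→w₀ over full span):
  R_A = 3w₀L/20 = 3·18·16/20 = 216/5 kN
  M_A = w₀L²/30 = 18·16²/30 = 768/5 kN·m
  R_B = 7w₀L/20 = 7·18·16/20 = 504/5 kN
  M_B = -w₀L²/20 = -18·16²/20 = -1152/5 kN·m
Load 3 — uniform load w=9 kN/m over full span:
  R_A = wL/2 = 9·16/2 = 72 kN
  M_A = wL²/12 = 9·16²/12 = 192 kN·m
  R_B = wL/2 = 9·16/2 = 72 kN
  M_B = -wL²/12 = -9·16²/12 = -192 kN·m
Load 4 — point force P=10 kN at a=48/5 m (b=L-a=32/5):
  R_A = Pb²(3a+b)/L³ = 10·(32/5)²·(3·(48/5)+(32/5))/16³ = 88/25 kN
  M_A = Pab²/L² = 10·(48/5)·(32/5)²/16² = 384/25 kN·m
  R_B = Pa²(a+3b)/L³ = 10·(48/5)²·((48/5)+3·(32/5))/16³ = 162/25 kN
  M_B = -Pa²b/L² = -10·(48/5)²·(32/5)/16² = -576/25 kN·m
Superposition: R_A = 95801/800 kN, M_A = 36371/100 kN·m, R_B = 142599/800 kN, M_B = -44269/100 kN·m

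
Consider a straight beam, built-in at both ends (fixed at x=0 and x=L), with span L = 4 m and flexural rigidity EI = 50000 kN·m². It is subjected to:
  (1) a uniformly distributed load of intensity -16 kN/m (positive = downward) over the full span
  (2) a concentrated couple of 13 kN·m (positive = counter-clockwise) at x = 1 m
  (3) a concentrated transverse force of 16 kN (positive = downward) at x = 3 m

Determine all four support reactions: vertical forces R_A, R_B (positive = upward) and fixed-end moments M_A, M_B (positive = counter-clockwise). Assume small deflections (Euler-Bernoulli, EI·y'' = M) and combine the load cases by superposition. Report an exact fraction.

Load 1 — uniform load w=-16 kN/m over full span:
  R_A = wL/2 = (-16)·4/2 = -32 kN
  M_A = wL²/12 = (-16)·4²/12 = -64/3 kN·m
  R_B = wL/2 = (-16)·4/2 = -32 kN
  M_B = -wL²/12 = -(-16)·4²/12 = 64/3 kN·m
Load 2 — applied couple M₀=13 kN·m at a=1 m (b=L-a=3):
  R_A = 6M₀ab/L³ = 6·13·1·3/4³ = 117/32 kN
  M_A = M₀b(2a-b)/L² = 13·3·(2·1-3)/4² = -39/16 kN·m
  R_B = -6M₀ab/L³ = -6·13·1·3/4³ = -117/32 kN
  M_B = M₀a(2b-a)/L² = 13·1·(2·3-1)/4² = 65/16 kN·m
Load 3 — point force P=16 kN at a=3 m (b=L-a=1):
  R_A = Pb²(3a+b)/L³ = 16·1²·(3·3+1)/4³ = 5/2 kN
  M_A = Pab²/L² = 16·3·1²/4² = 3 kN·m
  R_B = Pa²(a+3b)/L³ = 16·3²·(3+3·1)/4³ = 27/2 kN
  M_B = -Pa²b/L² = -16·3²·1/4² = -9 kN·m
Superposition: R_A = -827/32 kN, M_A = -997/48 kN·m, R_B = -709/32 kN, M_B = 787/48 kN·m

R_A = -827/32 kN, M_A = -997/48 kN·m, R_B = -709/32 kN, M_B = 787/48 kN·m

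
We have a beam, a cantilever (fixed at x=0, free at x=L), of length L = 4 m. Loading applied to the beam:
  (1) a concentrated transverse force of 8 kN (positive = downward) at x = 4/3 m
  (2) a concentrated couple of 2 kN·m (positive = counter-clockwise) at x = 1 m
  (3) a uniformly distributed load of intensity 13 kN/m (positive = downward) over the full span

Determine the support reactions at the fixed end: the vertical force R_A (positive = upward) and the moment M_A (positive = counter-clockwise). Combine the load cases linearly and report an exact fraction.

Load 1 — point force P=8 kN at a=4/3 m (b=L-a=8/3):
  R_A = P = 8 kN
  M_A = Pa = 8·(4/3) = 32/3 kN·m
Load 2 — applied couple M₀=2 kN·m at a=1 m (b=L-a=3):
  R_A = 0 kN
  M_A = -M₀ = -2 kN·m
Load 3 — uniform load w=13 kN/m over full span:
  R_A = wL = 13·4 = 52 kN
  M_A = wL²/2 = 13·4²/2 = 104 kN·m
Superposition: R_A = 60 kN, M_A = 338/3 kN·m

R_A = 60 kN, M_A = 338/3 kN·m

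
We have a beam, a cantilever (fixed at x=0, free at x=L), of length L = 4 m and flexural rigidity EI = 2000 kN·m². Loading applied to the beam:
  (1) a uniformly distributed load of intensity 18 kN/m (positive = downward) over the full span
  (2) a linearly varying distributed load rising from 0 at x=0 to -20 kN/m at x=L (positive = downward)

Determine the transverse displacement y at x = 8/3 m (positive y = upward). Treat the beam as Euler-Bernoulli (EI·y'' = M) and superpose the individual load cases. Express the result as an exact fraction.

y(8/3) = -2912/91125 m

Load 1 — uniform load w=18 kN/m over full span:
  y_1 = -wx²(x²-4Lx+6L²)/(24EI) = -18·(8/3)²·((8/3)²-4·4·(8/3)+6·4²)/(24·2000) = -544/3375 m
Load 2 — triangular load w₀=-20 kN/m (0→w₀ over full span):
  y_2 = (w₀Lx³/12-w₀L²x²/6-w₀x⁵/(120L))/EI = ((-20)·4·(8/3)³/12-(-20)·4²·(8/3)²/6-(-20)·(8/3)⁵/(120·4))/2000 = 11776/91125 m
Superposition: y = Σ y_i = -2912/91125 m ≈ -0.031956 m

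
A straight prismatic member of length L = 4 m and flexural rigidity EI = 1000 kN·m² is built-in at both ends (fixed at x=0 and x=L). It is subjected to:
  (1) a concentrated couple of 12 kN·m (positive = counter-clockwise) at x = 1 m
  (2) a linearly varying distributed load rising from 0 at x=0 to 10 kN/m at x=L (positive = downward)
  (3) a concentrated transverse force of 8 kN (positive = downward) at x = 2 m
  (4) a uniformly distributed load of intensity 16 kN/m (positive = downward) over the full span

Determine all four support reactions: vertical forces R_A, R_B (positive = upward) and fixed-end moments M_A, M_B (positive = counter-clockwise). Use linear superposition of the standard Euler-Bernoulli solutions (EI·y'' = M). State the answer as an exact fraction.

R_A = 363/8 kN, M_A = 341/12 kN·m, R_B = 373/8 kN, M_B = -355/12 kN·m

Load 1 — applied couple M₀=12 kN·m at a=1 m (b=L-a=3):
  R_A = 6M₀ab/L³ = 6·12·1·3/4³ = 27/8 kN
  M_A = M₀b(2a-b)/L² = 12·3·(2·1-3)/4² = -9/4 kN·m
  R_B = -6M₀ab/L³ = -6·12·1·3/4³ = -27/8 kN
  M_B = M₀a(2b-a)/L² = 12·1·(2·3-1)/4² = 15/4 kN·m
Load 2 — triangular load w₀=10 kN/m (0→w₀ over full span):
  R_A = 3w₀L/20 = 3·10·4/20 = 6 kN
  M_A = w₀L²/30 = 10·4²/30 = 16/3 kN·m
  R_B = 7w₀L/20 = 7·10·4/20 = 14 kN
  M_B = -w₀L²/20 = -10·4²/20 = -8 kN·m
Load 3 — point force P=8 kN at a=2 m (b=L-a=2):
  R_A = Pb²(3a+b)/L³ = 8·2²·(3·2+2)/4³ = 4 kN
  M_A = Pab²/L² = 8·2·2²/4² = 4 kN·m
  R_B = Pa²(a+3b)/L³ = 8·2²·(2+3·2)/4³ = 4 kN
  M_B = -Pa²b/L² = -8·2²·2/4² = -4 kN·m
Load 4 — uniform load w=16 kN/m over full span:
  R_A = wL/2 = 16·4/2 = 32 kN
  M_A = wL²/12 = 16·4²/12 = 64/3 kN·m
  R_B = wL/2 = 16·4/2 = 32 kN
  M_B = -wL²/12 = -16·4²/12 = -64/3 kN·m
Superposition: R_A = 363/8 kN, M_A = 341/12 kN·m, R_B = 373/8 kN, M_B = -355/12 kN·m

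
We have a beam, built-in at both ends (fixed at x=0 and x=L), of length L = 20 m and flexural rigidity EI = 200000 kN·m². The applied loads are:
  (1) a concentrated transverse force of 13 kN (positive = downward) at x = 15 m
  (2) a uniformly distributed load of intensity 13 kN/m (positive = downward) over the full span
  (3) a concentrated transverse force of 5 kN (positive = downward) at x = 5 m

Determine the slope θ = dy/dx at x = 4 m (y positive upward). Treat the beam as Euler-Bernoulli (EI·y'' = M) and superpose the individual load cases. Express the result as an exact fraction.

θ(4) = -887/200000 rad

Load 1 — point force P=13 kN at a=15 m (b=L-a=5):
  θ_1 = -Pb²x(2aL-(3a+b)x)/(2L³EI)  [x≤a] = -13·5²·4·(2·15·20-(3·15+5)·4)/(2·20³·200000) = -13/80000 rad
Load 2 — uniform load w=13 kN/m over full span:
  θ_2 = -wx(L-x)(L-2x)/(12EI) = -13·4·(20-4)·(20-2·4)/(12·200000) = -13/3125 rad
Load 3 — point force P=5 kN at a=5 m (b=L-a=15):
  θ_3 = -Pb²x(2aL-(3a+b)x)/(2L³EI)  [x≤a] = -5·15²·4·(2·5·20-(3·5+15)·4)/(2·20³·200000) = -9/80000 rad
Superposition: θ = Σ θ_i = -887/200000 rad ≈ -0.004435 rad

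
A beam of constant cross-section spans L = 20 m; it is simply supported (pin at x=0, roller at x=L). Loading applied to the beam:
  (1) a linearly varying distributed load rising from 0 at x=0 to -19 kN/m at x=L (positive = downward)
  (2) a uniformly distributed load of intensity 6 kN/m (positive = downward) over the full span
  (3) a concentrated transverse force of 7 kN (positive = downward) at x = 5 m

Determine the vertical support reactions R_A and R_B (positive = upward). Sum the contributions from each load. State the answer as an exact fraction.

R_A = 23/12 kN, R_B = -779/12 kN

Load 1 — triangular load w₀=-19 kN/m (0→w₀ over full span):
  R_A = w₀L/6 = (-19)·20/6 = -190/3 kN
  R_B = w₀L/3 = (-19)·20/3 = -380/3 kN
Load 2 — uniform load w=6 kN/m over full span:
  R_A = wL/2 = 6·20/2 = 60 kN
  R_B = wL/2 = 6·20/2 = 60 kN
Load 3 — point force P=7 kN at a=5 m (b=L-a=15):
  R_A = Pb/L = 7·15/20 = 21/4 kN
  R_B = Pa/L = 7·5/20 = 7/4 kN
Superposition: R_A = 23/12 kN, R_B = -779/12 kN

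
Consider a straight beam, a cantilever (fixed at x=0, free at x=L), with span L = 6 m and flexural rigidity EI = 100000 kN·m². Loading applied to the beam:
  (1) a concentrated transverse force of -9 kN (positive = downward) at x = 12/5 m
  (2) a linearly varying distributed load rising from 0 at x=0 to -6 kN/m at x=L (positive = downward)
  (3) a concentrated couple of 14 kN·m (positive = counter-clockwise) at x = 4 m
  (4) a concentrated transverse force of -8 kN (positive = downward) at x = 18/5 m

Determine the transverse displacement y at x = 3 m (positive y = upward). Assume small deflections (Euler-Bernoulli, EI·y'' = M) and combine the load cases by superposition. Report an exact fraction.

Load 1 — point force P=-9 kN at a=12/5 m (b=L-a=18/5):
  y_1 = -Pa²(3x-a)/(6EI)  [x>a] = -(-9)·(12/5)²·(3·3-(12/5))/(6·100000) = 891/1562500 m
Load 2 — triangular load w₀=-6 kN/m (0→w₀ over full span):
  y_2 = (w₀Lx³/12-w₀L²x²/6-w₀x⁵/(120L))/EI = ((-6)·6·3³/12-(-6)·6²·3²/6-(-6)·3⁵/(120·6))/100000 = 9801/4000000 m
Load 3 — applied couple M₀=14 kN·m at a=4 m (b=L-a=2):
  y_3 = M₀x²/(2EI)  [x≤a] = 14·3²/(2·100000) = 63/100000 m
Load 4 — point force P=-8 kN at a=18/5 m (b=L-a=12/5):
  y_4 = -Px²(3a-x)/(6EI)  [x≤a] = -(-8)·3²·(3·(18/5)-3)/(6·100000) = 117/125000 m
Superposition: y = Σ y_i = 458649/100000000 m ≈ 0.004586 m

y(3) = 458649/100000000 m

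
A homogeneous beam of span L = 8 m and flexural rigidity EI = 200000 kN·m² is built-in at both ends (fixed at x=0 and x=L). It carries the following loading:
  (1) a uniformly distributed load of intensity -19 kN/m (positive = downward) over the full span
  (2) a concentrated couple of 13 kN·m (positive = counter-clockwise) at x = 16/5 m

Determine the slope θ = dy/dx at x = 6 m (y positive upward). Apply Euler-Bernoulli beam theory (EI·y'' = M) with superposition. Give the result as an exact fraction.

Load 1 — uniform load w=-19 kN/m over full span:
  θ_1 = -wx(L-x)(L-2x)/(12EI) = -(-19)·6·(8-6)·(8-2·6)/(12·200000) = -19/50000 rad
Load 2 — applied couple M₀=13 kN·m at a=16/5 m (b=L-a=24/5):
  θ_2 = (R_Ax²/2 - M_Ax - M₀(x-a))/EI  [x>a] with R_A=117/50, M_A=39/25 = ((117/50)·6²/2 - (39/25)·6 - 13·(6-(16/5)))/200000 = -91/5000000 rad
Superposition: θ = Σ θ_i = -1991/5000000 rad ≈ -0.000398 rad

θ(6) = -1991/5000000 rad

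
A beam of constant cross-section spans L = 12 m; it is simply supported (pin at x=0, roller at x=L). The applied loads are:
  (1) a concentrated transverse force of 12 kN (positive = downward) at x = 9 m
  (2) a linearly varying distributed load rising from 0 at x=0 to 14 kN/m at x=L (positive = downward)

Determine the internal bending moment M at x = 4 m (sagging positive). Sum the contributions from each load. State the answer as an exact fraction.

M(4) = 1004/9 kN·m

Load 1 — point force P=12 kN at a=9 m (b=L-a=3):
  M_1 = Pbx/L  [x≤a] = 12·3·4/12 = 12 kN·m
Load 2 — triangular load w₀=14 kN/m (0→w₀ over full span):
  M_2 = w₀Lx/6 - w₀x³/(6L) = 14·12·4/6 - 14·4³/(6·12) = 896/9 kN·m
Superposition: M = Σ M_i = 1004/9 kN·m ≈ 111.555556 kN·m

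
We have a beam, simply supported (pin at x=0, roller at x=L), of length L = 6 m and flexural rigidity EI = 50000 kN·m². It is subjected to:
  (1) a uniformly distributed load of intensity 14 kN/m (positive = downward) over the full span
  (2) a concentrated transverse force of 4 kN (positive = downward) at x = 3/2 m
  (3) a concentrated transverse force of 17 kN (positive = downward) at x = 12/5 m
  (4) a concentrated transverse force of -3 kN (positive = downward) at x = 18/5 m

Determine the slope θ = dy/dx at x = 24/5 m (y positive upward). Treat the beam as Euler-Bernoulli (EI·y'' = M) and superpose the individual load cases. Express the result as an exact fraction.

Load 1 — uniform load w=14 kN/m over full span:
  θ_1 = -w(L³-6Lx²+4x³)/(24EI) = -14·(6³-6·6·(24/5)²+4·(24/5)³)/(24·50000) = 6237/3125000 rad
Load 2 — point force P=4 kN at a=3/2 m (b=L-a=9/2):
  θ_2 = -Pa(2L²-6Lx+3x²+a²)/(6LEI)  [x>a] = -4·(3/2)·(2·6²-6·6·(24/5)+3·(24/5)²+(3/2)²)/(6·6·50000) = 981/10000000 rad
Load 3 — point force P=17 kN at a=12/5 m (b=L-a=18/5):
  θ_3 = -Pa(2L²-6Lx+3x²+a²)/(6LEI)  [x>a] = -17·(12/5)·(2·6²-6·6·(24/5)+3·(24/5)²+(12/5)²)/(6·6·50000) = 459/781250 rad
Load 4 — point force P=-3 kN at a=18/5 m (b=L-a=12/5):
  θ_4 = -Pa(2L²-6Lx+3x²+a²)/(6LEI)  [x>a] = -(-3)·(18/5)·(2·6²-6·6·(24/5)+3·(24/5)²+(18/5)²)/(6·6·50000) = -351/3125000 rad
Superposition: θ = Σ θ_i = 128457/50000000 rad ≈ 0.002569 rad

θ(24/5) = 128457/50000000 rad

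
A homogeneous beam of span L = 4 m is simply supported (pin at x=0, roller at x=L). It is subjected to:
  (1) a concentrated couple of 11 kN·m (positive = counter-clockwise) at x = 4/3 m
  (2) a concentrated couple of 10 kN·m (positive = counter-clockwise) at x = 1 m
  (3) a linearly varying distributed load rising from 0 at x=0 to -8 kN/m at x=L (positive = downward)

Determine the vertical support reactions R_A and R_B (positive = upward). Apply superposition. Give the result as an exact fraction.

R_A = -1/12 kN, R_B = -191/12 kN

Load 1 — applied couple M₀=11 kN·m at a=4/3 m (b=L-a=8/3):
  R_A = M₀/L = 11/4 kN
  R_B = -M₀/L = -11/4 kN
Load 2 — applied couple M₀=10 kN·m at a=1 m (b=L-a=3):
  R_A = M₀/L = 10/4 = 5/2 kN
  R_B = -M₀/L = -10/4 = -5/2 kN
Load 3 — triangular load w₀=-8 kN/m (0→w₀ over full span):
  R_A = w₀L/6 = (-8)·4/6 = -16/3 kN
  R_B = w₀L/3 = (-8)·4/3 = -32/3 kN
Superposition: R_A = -1/12 kN, R_B = -191/12 kN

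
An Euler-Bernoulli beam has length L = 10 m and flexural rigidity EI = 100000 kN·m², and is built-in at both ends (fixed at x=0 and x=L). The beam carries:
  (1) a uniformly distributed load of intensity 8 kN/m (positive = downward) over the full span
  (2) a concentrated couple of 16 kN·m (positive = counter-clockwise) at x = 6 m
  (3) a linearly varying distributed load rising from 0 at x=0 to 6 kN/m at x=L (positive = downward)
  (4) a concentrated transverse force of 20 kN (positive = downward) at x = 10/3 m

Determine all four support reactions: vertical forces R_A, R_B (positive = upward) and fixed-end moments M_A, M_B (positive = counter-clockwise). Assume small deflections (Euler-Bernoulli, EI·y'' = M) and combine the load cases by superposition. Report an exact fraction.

Load 1 — uniform load w=8 kN/m over full span:
  R_A = wL/2 = 8·10/2 = 40 kN
  M_A = wL²/12 = 8·10²/12 = 200/3 kN·m
  R_B = wL/2 = 8·10/2 = 40 kN
  M_B = -wL²/12 = -8·10²/12 = -200/3 kN·m
Load 2 — applied couple M₀=16 kN·m at a=6 m (b=L-a=4):
  R_A = 6M₀ab/L³ = 6·16·6·4/10³ = 288/125 kN
  M_A = M₀b(2a-b)/L² = 16·4·(2·6-4)/10² = 128/25 kN·m
  R_B = -6M₀ab/L³ = -6·16·6·4/10³ = -288/125 kN
  M_B = M₀a(2b-a)/L² = 16·6·(2·4-6)/10² = 48/25 kN·m
Load 3 — triangular load w₀=6 kN/m (0→w₀ over full span):
  R_A = 3w₀L/20 = 3·6·10/20 = 9 kN
  M_A = w₀L²/30 = 6·10²/30 = 20 kN·m
  R_B = 7w₀L/20 = 7·6·10/20 = 21 kN
  M_B = -w₀L²/20 = -6·10²/20 = -30 kN·m
Load 4 — point force P=20 kN at a=10/3 m (b=L-a=20/3):
  R_A = Pb²(3a+b)/L³ = 20·(20/3)²·(3·(10/3)+(20/3))/10³ = 400/27 kN
  M_A = Pab²/L² = 20·(10/3)·(20/3)²/10² = 800/27 kN·m
  R_B = Pa²(a+3b)/L³ = 20·(10/3)²·((10/3)+3·(20/3))/10³ = 140/27 kN
  M_B = -Pa²b/L² = -20·(10/3)²·(20/3)/10² = -400/27 kN·m
Superposition: R_A = 223151/3375 kN, M_A = 81956/675 kN·m, R_B = 215599/3375 kN, M_B = -73954/675 kN·m

R_A = 223151/3375 kN, M_A = 81956/675 kN·m, R_B = 215599/3375 kN, M_B = -73954/675 kN·m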